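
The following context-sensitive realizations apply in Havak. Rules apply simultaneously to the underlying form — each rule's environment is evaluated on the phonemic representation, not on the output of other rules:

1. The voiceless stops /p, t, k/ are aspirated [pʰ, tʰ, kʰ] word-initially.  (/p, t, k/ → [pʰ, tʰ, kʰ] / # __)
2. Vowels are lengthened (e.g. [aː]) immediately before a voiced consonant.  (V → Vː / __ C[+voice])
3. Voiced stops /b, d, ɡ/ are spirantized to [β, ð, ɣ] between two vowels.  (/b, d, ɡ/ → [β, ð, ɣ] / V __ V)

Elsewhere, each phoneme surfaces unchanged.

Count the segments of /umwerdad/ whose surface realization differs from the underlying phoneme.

Segments that undergo a rule: /u/ → [uː] (rule 2); /e/ → [eː] (rule 2); /a/ → [aː] (rule 2).
All other segments surface unchanged.

3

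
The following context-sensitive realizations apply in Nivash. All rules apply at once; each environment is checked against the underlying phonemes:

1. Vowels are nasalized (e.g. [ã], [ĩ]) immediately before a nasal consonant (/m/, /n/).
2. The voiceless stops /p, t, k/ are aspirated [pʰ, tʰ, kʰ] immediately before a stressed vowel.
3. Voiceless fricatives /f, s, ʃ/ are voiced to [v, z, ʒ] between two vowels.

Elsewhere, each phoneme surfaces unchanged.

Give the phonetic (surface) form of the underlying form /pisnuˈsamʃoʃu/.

[pisnuˈzãmʃoʒu]

/p/ (word-initial) is in the target of rule 2 but the environment (immediately before a stressed vowel) is not met → [p].
/i/ (between /p/ and /s/) fails the environment for rule 1, so it stays [i].
/s/ — between /i/ and /n/; rule 3 does not apply here → [s].
/u/ (between /n/ and /s/): rule 1 targets it, but not before a nasal consonant → unchanged [u].
/s/ — between /u/ and /a/, between two vowels — surfaces as [z] (rule 3).
Rule 1 applies to /a/ (between /s/ and /m/: before a nasal consonant) → [ã].
/ʃ/ — between /m/ and /o/; rule 3 does not apply here → [ʃ].
/o/ (between /ʃ/ and /ʃ/) fails the environment for rule 1, so it stays [o].
/ʃ/ — between /o/ and /u/, between two vowels — surfaces as [ʒ] (rule 3).
/u/ — word-final; rule 1 does not apply here → [u].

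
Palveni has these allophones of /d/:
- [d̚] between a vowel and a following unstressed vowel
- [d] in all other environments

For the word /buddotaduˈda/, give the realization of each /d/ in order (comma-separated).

Occurrence 1 (position 3): no conditioning environment matches → elsewhere allophone [d].
Occurrence 2 (position 4): no conditioning environment matches → elsewhere allophone [d].
Occurrence 3 (position 8): between a vowel and a following unstressed vowel → [d̚].
Occurrence 4 (position 10): no conditioning environment matches → elsewhere allophone [d].

[d], [d], [d̚], [d]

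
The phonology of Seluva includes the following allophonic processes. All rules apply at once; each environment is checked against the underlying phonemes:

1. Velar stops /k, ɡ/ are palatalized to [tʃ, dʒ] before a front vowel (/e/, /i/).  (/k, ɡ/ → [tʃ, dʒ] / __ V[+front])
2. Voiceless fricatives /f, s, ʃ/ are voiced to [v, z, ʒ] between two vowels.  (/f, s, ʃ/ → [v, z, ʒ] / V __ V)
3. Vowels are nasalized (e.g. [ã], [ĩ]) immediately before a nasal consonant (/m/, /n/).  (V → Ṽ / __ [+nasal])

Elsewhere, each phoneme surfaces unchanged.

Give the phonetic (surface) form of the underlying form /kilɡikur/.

[tʃildʒikur]

Rule 1 applies to /k/ (word-initial: before a front vowel) → [tʃ].
/i/ (between /k/ and /l/): rule 3 targets it, but not before a nasal consonant → unchanged [i].
/l/ stays [l].
Rule 1 applies to /ɡ/ (between /l/ and /i/: before a front vowel) → [dʒ].
/i/ (between /ɡ/ and /k/) is in the target of rule 3 but the environment (before a nasal consonant) is not met → [i].
/k/ — between /i/ and /u/; rule 1 does not apply here → [k].
/u/ — between /k/ and /r/; rule 3 does not apply here → [u].
/r/ — not in any rule's target class → [r].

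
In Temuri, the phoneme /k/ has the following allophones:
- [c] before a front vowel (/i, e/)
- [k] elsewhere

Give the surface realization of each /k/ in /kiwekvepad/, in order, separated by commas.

[c], [k]

Occurrence 1 (position 1): before a front vowel → [c].
Occurrence 2 (position 5): no conditioning environment matches → elsewhere allophone [k].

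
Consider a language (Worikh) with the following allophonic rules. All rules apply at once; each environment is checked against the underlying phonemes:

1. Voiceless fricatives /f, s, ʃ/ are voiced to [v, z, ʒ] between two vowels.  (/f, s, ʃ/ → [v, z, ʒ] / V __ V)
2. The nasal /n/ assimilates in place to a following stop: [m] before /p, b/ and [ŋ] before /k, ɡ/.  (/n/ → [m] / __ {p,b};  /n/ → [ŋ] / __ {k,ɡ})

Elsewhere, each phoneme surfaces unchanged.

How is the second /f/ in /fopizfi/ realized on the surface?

/f/ — between /z/ and /i/; rule 1 does not apply here → [f].

[f]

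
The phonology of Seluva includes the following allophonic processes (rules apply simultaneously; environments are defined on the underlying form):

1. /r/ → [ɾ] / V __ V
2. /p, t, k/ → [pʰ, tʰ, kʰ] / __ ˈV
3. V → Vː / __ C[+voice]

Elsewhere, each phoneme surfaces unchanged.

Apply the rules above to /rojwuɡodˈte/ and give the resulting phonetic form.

[roːjwuːɡoːdˈtʰe]

/r/ (word-initial) fails the environment for rule 1, so it stays [r].
/o/ (between /r/ and /j/): before a voiced consonant, so rule 3 applies → [oː].
/j/ stays [j].
/w/ — not in any rule's target class → [w].
/u/ (between /w/ and /ɡ/): before a voiced consonant, so rule 3 applies → [uː].
/ɡ/ stays [ɡ].
/o/ — between /ɡ/ and /d/, before a voiced consonant — surfaces as [oː] (rule 3).
/d/ (between /o/ and /t/) is unaffected → [d].
/t/ (between /d/ and /e/): immediately before a stressed vowel, so rule 2 applies → [tʰ].
/e/ (word-final) fails the environment for rule 3, so it stays [e].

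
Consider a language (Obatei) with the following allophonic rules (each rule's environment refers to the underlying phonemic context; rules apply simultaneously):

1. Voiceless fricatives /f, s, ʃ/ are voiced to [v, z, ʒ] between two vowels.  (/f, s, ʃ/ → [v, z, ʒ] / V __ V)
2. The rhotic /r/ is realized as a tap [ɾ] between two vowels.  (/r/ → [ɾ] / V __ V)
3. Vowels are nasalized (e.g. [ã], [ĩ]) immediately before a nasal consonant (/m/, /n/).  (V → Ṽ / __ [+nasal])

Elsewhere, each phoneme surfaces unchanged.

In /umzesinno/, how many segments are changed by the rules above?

3

Segments that undergo a rule: /u/ → [ũ] (rule 3); /s/ → [z] (rule 1); /i/ → [ĩ] (rule 3).
All other segments surface unchanged.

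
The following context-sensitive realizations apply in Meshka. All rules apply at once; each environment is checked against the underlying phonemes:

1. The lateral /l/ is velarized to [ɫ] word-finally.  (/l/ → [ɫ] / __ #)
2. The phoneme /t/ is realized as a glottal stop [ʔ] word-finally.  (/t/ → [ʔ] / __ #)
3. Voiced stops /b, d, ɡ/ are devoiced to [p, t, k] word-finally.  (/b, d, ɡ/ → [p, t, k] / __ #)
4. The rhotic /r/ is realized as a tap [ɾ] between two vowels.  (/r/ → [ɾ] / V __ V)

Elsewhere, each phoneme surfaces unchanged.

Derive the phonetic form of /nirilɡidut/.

/n/ — not in any rule's target class → [n].
/i/ (between /n/ and /r/): no rule targets it → [i].
/r/ — between /i/ and /i/, between two vowels — surfaces as [ɾ] (rule 4).
/i/ (between /r/ and /l/): no rule targets it → [i].
/l/ (between /i/ and /ɡ/) is in the target of rule 1 but the environment (word-finally) is not met → [l].
/ɡ/ (between /l/ and /i/) fails the environment for rule 3, so it stays [ɡ].
/i/ (between /ɡ/ and /d/) is unaffected → [i].
/d/ (between /i/ and /u/) fails the environment for rule 3, so it stays [d].
/u/ stays [u].
/t/ (word-final) occurs word-finally → [ʔ] by rule 2.

[niɾilɡiduʔ]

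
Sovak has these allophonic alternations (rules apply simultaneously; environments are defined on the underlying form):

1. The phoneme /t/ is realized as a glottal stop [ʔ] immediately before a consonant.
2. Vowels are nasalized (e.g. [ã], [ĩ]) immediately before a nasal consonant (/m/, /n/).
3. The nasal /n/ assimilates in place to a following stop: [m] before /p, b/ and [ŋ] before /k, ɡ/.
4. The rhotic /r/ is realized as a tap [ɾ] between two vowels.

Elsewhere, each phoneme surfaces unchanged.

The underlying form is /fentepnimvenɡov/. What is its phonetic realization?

[fẽntepnĩmvẽŋɡov]

/f/ (word-initial) is unaffected → [f].
/e/ meets the environment for rule 2 (before a nasal consonant) → [ẽ].
/n/ (between /e/ and /t/) fails the environment for rule 3, so it stays [n].
/t/ (between /n/ and /e/) fails the environment for rule 1, so it stays [t].
/e/ (between /t/ and /p/) fails the environment for rule 2, so it stays [e].
/p/ (between /e/ and /n/) is unaffected → [p].
/n/ (between /p/ and /i/): rule 3 targets it, but not before a labial or velar stop → unchanged [n].
/i/ — between /n/ and /m/, before a nasal consonant — surfaces as [ĩ] (rule 2).
/m/ stays [m].
/v/ (between /m/ and /e/) is unaffected → [v].
Rule 2 applies to /e/ (between /v/ and /n/: before a nasal consonant) → [ẽ].
/n/ meets the environment for rule 3 (before a labial or velar stop) → [ŋ].
/ɡ/ — not in any rule's target class → [ɡ].
/o/ — between /ɡ/ and /v/; rule 2 does not apply here → [o].
/v/ stays [v].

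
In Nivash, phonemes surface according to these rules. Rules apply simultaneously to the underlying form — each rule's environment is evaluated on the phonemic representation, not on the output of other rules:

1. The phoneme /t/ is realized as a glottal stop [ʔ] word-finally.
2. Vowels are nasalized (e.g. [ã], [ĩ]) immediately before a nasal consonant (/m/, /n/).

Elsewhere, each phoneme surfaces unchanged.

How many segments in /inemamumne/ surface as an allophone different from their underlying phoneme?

4

Segments that undergo a rule: /i/ → [ĩ] (rule 2); /e/ → [ẽ] (rule 2); /a/ → [ã] (rule 2); /u/ → [ũ] (rule 2).
All other segments surface unchanged.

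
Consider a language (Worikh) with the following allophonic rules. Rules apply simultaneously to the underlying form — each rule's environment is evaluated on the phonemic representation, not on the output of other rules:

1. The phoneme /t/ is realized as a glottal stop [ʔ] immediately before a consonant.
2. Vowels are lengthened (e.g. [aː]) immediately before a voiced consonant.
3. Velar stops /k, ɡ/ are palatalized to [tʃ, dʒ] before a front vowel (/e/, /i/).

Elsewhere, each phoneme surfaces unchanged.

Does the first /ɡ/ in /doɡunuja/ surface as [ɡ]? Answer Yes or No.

/ɡ/ — between /o/ and /u/; rule 3 does not apply here → [ɡ].
The actual realization is [ɡ], which matches [ɡ].

Yes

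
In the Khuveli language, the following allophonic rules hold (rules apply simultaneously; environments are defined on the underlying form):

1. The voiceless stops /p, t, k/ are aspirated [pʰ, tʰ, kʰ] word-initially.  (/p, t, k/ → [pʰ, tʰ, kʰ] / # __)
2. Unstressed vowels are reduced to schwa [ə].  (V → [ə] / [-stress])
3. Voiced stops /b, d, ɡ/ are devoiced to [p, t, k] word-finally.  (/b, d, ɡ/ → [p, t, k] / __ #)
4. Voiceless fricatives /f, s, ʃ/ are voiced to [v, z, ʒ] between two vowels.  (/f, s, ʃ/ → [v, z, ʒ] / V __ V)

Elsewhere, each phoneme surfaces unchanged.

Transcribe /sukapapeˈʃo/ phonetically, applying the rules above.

/s/ (word-initial): rule 4 targets it, but not between two vowels → unchanged [s].
/u/ (between /s/ and /k/): in an unstressed syllable, so rule 2 applies → [ə].
/k/ (between /u/ and /a/) is in the target of rule 1 but the environment (word-initially) is not met → [k].
/a/ meets the environment for rule 2 (in an unstressed syllable) → [ə].
/p/ (between /a/ and /a/) fails the environment for rule 1, so it stays [p].
/a/ (between /p/ and /p/): in an unstressed syllable, so rule 2 applies → [ə].
/p/ (between /a/ and /e/) fails the environment for rule 1, so it stays [p].
Rule 2 applies to /e/ (between /p/ and /ʃ/: in an unstressed syllable) → [ə].
/ʃ/ (between /e/ and /o/) occurs between two vowels → [ʒ] by rule 4.
/o/ (word-final) fails the environment for rule 2, so it stays [o].

[səkəpəpəˈʒo]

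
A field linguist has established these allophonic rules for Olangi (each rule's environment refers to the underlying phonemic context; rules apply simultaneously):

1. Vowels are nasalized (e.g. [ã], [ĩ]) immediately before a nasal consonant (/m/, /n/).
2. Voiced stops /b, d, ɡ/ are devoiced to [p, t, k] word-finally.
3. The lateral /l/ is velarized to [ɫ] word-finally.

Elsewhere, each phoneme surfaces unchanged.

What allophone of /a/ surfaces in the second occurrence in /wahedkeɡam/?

/a/ — between /ɡ/ and /m/, before a nasal consonant — surfaces as [ã] (rule 1).

[ã]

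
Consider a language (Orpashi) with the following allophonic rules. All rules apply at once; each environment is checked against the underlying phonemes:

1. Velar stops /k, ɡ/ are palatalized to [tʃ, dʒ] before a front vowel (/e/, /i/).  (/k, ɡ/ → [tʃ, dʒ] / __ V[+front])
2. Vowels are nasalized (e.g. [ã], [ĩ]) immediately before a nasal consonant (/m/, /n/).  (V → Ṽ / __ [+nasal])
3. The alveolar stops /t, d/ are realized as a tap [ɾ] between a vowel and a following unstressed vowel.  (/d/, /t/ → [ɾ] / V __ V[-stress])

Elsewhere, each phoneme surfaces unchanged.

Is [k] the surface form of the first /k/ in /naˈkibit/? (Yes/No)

No

/k/ (between /a/ and /i/) occurs before a front vowel → [tʃ] by rule 1.
The actual realization is [tʃ], not [k].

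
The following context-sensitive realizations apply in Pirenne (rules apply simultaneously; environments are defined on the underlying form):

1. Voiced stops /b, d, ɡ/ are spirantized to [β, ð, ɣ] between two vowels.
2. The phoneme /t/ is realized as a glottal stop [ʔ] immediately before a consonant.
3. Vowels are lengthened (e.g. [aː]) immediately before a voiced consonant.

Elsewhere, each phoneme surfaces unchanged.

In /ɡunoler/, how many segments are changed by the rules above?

Segments that undergo a rule: /u/ → [uː] (rule 3); /o/ → [oː] (rule 3); /e/ → [eː] (rule 3).
All other segments surface unchanged.

3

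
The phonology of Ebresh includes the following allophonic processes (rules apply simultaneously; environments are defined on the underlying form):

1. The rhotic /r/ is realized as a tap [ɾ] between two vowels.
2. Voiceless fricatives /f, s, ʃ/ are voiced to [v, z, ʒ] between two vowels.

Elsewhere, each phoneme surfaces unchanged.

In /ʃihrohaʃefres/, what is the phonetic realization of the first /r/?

/r/ (between /h/ and /o/): rule 1 targets it, but not between two vowels → unchanged [r].

[r]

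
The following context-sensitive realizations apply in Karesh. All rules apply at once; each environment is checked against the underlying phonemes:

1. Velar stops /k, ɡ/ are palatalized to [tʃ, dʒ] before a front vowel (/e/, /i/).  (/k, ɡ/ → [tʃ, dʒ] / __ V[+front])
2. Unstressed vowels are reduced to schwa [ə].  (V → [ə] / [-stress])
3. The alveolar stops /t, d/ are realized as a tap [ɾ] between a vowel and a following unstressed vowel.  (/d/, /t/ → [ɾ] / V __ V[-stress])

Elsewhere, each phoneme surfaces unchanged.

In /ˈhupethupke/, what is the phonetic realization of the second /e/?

[ə]

Rule 2 applies to /e/ (word-final: in an unstressed syllable) → [ə].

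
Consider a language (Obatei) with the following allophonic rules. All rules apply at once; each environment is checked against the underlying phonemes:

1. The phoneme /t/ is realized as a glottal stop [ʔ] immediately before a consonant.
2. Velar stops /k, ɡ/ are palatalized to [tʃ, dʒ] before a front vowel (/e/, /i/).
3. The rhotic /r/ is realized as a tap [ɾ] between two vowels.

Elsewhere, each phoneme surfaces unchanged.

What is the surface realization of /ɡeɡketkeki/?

[dʒeɡtʃeʔtʃetʃi]

/ɡ/ (word-initial) occurs before a front vowel → [dʒ] by rule 2.
/e/ — not in any rule's target class → [e].
/ɡ/ (between /e/ and /k/): rule 2 targets it, but not before a front vowel → unchanged [ɡ].
/k/ (between /ɡ/ and /e/) occurs before a front vowel → [tʃ] by rule 2.
/e/ (between /k/ and /t/) is unaffected → [e].
Rule 1 applies to /t/ (between /e/ and /k/: immediately before a consonant) → [ʔ].
/k/ (between /t/ and /e/) occurs before a front vowel → [tʃ] by rule 2.
/e/ stays [e].
Rule 2 applies to /k/ (between /e/ and /i/: before a front vowel) → [tʃ].
/i/ (word-final): no rule targets it → [i].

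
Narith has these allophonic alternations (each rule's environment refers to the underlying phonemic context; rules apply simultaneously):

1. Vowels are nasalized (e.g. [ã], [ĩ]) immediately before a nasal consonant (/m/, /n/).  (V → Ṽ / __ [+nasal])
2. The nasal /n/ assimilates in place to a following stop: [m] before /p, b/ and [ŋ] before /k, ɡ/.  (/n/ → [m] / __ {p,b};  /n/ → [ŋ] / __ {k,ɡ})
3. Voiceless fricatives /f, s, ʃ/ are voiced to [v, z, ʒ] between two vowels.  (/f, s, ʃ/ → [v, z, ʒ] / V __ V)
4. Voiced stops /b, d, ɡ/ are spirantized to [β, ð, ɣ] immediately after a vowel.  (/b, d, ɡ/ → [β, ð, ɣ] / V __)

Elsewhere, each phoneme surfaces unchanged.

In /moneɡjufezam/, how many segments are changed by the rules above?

4

Segments that undergo a rule: /o/ → [õ] (rule 1); /ɡ/ → [ɣ] (rule 4); /f/ → [v] (rule 3); /a/ → [ã] (rule 1).
All other segments surface unchanged.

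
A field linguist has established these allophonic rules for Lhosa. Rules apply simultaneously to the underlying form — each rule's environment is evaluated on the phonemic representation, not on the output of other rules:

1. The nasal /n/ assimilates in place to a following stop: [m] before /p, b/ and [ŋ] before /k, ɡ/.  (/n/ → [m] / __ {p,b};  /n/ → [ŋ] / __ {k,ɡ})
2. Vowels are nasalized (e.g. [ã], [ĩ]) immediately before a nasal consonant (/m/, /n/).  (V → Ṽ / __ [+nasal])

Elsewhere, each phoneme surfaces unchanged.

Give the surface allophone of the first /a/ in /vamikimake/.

/a/ meets the environment for rule 2 (before a nasal consonant) → [ã].

[ã]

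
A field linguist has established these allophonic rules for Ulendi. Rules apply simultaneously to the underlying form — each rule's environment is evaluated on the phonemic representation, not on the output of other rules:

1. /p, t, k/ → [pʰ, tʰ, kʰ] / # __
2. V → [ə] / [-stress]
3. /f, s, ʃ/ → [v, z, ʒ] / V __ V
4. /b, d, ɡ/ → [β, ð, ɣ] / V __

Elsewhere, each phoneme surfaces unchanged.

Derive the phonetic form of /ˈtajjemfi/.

/t/ (word-initial) occurs word-initially → [tʰ] by rule 1.
/a/ (between /t/ and /j/) fails the environment for rule 2, so it stays [a].
/j/ (between /a/ and /j/): no rule targets it → [j].
/j/ (between /j/ and /e/) is unaffected → [j].
/e/ (between /j/ and /m/): in an unstressed syllable, so rule 2 applies → [ə].
/m/ — not in any rule's target class → [m].
/f/ (between /m/ and /i/) is in the target of rule 3 but the environment (between two vowels) is not met → [f].
/i/ (word-final): in an unstressed syllable, so rule 2 applies → [ə].

[ˈtʰajjəmfə]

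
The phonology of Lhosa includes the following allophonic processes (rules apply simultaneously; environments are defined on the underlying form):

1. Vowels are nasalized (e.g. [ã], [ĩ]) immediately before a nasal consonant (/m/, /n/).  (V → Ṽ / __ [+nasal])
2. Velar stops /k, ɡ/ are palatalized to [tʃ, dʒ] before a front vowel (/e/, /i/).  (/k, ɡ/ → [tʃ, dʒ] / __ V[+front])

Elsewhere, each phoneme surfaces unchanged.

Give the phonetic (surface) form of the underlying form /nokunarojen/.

[nokũnarojẽn]

/n/ (word-initial): no rule targets it → [n].
/o/ (between /n/ and /k/) fails the environment for rule 1, so it stays [o].
/k/ (between /o/ and /u/): rule 2 targets it, but not before a front vowel → unchanged [k].
Rule 1 applies to /u/ (between /k/ and /n/: before a nasal consonant) → [ũ].
/n/ stays [n].
/a/ (between /n/ and /r/) fails the environment for rule 1, so it stays [a].
/r/ stays [r].
/o/ — between /r/ and /j/; rule 1 does not apply here → [o].
/j/ stays [j].
Rule 1 applies to /e/ (between /j/ and /n/: before a nasal consonant) → [ẽ].
/n/ (word-final) is unaffected → [n].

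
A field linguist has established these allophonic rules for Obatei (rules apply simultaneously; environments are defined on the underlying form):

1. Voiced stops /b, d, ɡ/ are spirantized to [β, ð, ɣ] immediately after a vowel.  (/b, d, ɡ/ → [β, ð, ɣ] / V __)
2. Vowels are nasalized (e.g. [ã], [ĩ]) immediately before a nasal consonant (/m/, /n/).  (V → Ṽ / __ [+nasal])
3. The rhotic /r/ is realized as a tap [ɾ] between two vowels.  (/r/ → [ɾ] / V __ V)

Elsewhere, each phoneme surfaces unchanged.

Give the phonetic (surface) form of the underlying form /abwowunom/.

/a/ (word-initial) is in the target of rule 2 but the environment (before a nasal consonant) is not met → [a].
/b/ meets the environment for rule 1 (immediately after a vowel) → [β].
/o/ (between /w/ and /w/): rule 2 targets it, but not before a nasal consonant → unchanged [o].
/u/ (between /w/ and /n/) occurs before a nasal consonant → [ũ] by rule 2.
Rule 2 applies to /o/ (between /n/ and /m/: before a nasal consonant) → [õ].

[aβwowũnõm]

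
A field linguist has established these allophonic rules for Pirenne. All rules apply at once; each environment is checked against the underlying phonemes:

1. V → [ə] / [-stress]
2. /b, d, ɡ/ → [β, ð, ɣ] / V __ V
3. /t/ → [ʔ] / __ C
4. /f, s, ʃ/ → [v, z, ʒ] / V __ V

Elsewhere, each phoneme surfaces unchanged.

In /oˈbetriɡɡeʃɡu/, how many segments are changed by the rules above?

Segments that undergo a rule: /o/ → [ə] (rule 1); /b/ → [β] (rule 2); /t/ → [ʔ] (rule 3); /i/ → [ə] (rule 1); /e/ → [ə] (rule 1); /u/ → [ə] (rule 1).
All other segments surface unchanged.

6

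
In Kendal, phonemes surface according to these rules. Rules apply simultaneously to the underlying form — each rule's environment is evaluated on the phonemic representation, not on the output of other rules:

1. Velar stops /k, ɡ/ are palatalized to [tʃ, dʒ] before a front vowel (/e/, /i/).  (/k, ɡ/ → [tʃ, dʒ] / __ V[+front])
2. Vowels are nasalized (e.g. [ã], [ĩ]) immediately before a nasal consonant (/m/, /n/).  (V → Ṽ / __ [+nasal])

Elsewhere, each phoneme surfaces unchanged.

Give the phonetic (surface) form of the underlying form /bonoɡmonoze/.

/b/ stays [b].
Rule 2 applies to /o/ (between /b/ and /n/: before a nasal consonant) → [õ].
/n/ (between /o/ and /o/) is unaffected → [n].
/o/ (between /n/ and /ɡ/): rule 2 targets it, but not before a nasal consonant → unchanged [o].
/ɡ/ (between /o/ and /m/): rule 1 targets it, but not before a front vowel → unchanged [ɡ].
/m/ (between /ɡ/ and /o/) is unaffected → [m].
/o/ meets the environment for rule 2 (before a nasal consonant) → [õ].
/n/ stays [n].
/o/ — between /n/ and /z/; rule 2 does not apply here → [o].
/z/ stays [z].
/e/ (word-final) is in the target of rule 2 but the environment (before a nasal consonant) is not met → [e].

[bõnoɡmõnoze]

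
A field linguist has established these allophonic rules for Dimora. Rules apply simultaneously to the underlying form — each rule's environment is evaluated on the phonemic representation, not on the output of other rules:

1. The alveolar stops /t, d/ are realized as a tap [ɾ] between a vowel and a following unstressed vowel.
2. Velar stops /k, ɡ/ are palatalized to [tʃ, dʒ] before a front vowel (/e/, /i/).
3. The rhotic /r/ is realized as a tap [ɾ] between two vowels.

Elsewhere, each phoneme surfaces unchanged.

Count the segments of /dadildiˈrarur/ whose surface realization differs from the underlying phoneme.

3

Segments that undergo a rule: /d/ → [ɾ] (rule 1); /r/ → [ɾ] (rule 3); /r/ → [ɾ] (rule 3).
All other segments surface unchanged.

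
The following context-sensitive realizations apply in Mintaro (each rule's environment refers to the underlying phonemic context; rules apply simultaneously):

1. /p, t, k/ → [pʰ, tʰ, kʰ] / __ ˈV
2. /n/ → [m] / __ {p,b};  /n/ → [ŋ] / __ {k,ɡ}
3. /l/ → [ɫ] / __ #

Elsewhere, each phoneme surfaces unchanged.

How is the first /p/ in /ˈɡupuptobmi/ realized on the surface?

/p/ (between /u/ and /u/): rule 1 targets it, but not immediately before a stressed vowel → unchanged [p].

[p]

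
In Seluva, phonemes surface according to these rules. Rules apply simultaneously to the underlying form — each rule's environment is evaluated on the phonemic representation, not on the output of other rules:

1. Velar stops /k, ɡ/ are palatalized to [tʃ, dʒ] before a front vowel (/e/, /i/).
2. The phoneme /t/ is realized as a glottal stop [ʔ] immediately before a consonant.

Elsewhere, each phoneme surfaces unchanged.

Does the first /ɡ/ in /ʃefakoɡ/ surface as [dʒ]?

No

/ɡ/ — word-final; rule 1 does not apply here → [ɡ].
The actual realization is [ɡ], not [dʒ].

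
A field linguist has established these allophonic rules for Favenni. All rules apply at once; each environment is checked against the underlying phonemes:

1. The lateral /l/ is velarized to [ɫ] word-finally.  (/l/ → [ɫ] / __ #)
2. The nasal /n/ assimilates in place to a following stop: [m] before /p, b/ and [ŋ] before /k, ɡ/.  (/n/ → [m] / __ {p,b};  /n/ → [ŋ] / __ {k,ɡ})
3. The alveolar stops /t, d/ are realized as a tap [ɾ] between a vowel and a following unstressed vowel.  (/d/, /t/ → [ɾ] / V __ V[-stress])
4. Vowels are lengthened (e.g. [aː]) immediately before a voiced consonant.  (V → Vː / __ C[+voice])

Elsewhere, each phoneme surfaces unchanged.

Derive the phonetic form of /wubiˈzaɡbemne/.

/w/ (word-initial): no rule targets it → [w].
/u/ — between /w/ and /b/, before a voiced consonant — surfaces as [uː] (rule 4).
/b/ — not in any rule's target class → [b].
/i/ (between /b/ and /z/) occurs before a voiced consonant → [iː] by rule 4.
/z/ stays [z].
Rule 4 applies to /a/ (between /z/ and /ɡ/: before a voiced consonant) → [aː].
/ɡ/ stays [ɡ].
/b/ — not in any rule's target class → [b].
Rule 4 applies to /e/ (between /b/ and /m/: before a voiced consonant) → [eː].
/m/ (between /e/ and /n/) is unaffected → [m].
/n/ (between /m/ and /e/): rule 2 targets it, but not before a labial or velar stop → unchanged [n].
/e/ (word-final) is in the target of rule 4 but the environment (before a voiced consonant) is not met → [e].

[wuːbiːˈzaːɡbeːmne]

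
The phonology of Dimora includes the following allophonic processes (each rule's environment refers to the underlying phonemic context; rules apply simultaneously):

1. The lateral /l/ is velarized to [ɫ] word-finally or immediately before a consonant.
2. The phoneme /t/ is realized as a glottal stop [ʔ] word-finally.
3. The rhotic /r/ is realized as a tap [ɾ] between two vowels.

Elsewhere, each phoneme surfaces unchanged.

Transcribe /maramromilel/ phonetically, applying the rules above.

[maɾamromileɫ]

/m/ — not in any rule's target class → [m].
/a/ (between /m/ and /r/) is unaffected → [a].
/r/ (between /a/ and /a/): between two vowels, so rule 3 applies → [ɾ].
/a/ (between /r/ and /m/): no rule targets it → [a].
/m/ — not in any rule's target class → [m].
/r/ — between /m/ and /o/; rule 3 does not apply here → [r].
/o/ (between /r/ and /m/): no rule targets it → [o].
/m/ stays [m].
/i/ (between /m/ and /l/): no rule targets it → [i].
/l/ (between /i/ and /e/) fails the environment for rule 1, so it stays [l].
/e/ (between /l/ and /l/): no rule targets it → [e].
/l/ meets the environment for rule 1 (word-finally or immediately before a consonant) → [ɫ].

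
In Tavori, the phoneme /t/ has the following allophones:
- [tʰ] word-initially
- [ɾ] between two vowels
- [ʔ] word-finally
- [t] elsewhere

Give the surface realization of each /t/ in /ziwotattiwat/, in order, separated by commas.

[ɾ], [t], [t], [ʔ]

Occurrence 1 (position 5): between two vowels → [ɾ].
Occurrence 2 (position 7): no conditioning environment matches → elsewhere allophone [t].
Occurrence 3 (position 8): no conditioning environment matches → elsewhere allophone [t].
Occurrence 4 (position 12): word-finally → [ʔ].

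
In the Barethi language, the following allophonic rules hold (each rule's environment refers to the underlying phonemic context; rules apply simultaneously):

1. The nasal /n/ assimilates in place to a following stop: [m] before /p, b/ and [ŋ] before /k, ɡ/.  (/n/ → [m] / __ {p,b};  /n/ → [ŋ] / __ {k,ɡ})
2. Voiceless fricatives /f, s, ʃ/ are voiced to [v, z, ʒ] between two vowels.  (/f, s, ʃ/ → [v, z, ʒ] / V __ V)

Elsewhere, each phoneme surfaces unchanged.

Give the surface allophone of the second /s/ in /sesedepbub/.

/s/ — between /e/ and /e/, between two vowels — surfaces as [z] (rule 2).

[z]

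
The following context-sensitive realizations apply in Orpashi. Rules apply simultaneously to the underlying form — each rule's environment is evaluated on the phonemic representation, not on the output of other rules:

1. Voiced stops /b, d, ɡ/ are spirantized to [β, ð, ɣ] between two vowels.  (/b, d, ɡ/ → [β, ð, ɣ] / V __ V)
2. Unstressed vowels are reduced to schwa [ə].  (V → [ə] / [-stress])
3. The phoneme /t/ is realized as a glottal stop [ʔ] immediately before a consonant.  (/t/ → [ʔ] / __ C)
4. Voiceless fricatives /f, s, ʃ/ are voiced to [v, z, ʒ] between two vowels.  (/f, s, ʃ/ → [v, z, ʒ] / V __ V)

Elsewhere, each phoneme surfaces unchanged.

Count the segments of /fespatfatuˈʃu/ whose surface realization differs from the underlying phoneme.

6

Segments that undergo a rule: /e/ → [ə] (rule 2); /a/ → [ə] (rule 2); /t/ → [ʔ] (rule 3); /a/ → [ə] (rule 2); /u/ → [ə] (rule 2); /ʃ/ → [ʒ] (rule 4).
All other segments surface unchanged.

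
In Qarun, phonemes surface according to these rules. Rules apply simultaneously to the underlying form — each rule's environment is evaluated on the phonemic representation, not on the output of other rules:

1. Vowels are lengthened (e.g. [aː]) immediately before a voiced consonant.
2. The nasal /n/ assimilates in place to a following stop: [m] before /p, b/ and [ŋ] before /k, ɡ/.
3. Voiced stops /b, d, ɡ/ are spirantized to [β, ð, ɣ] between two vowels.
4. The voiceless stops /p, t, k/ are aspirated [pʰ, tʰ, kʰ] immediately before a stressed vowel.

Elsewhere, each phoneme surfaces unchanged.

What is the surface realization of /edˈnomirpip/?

[eːdˈnoːmiːrpip]

/e/ — word-initial, before a voiced consonant — surfaces as [eː] (rule 1).
/d/ — between /e/ and /n/; rule 3 does not apply here → [d].
/n/ (between /d/ and /o/) fails the environment for rule 2, so it stays [n].
Rule 1 applies to /o/ (between /n/ and /m/: before a voiced consonant) → [oː].
/m/ stays [m].
/i/ (between /m/ and /r/) occurs before a voiced consonant → [iː] by rule 1.
/r/ — not in any rule's target class → [r].
/p/ — between /r/ and /i/; rule 4 does not apply here → [p].
/i/ — between /p/ and /p/; rule 1 does not apply here → [i].
/p/ (word-final) fails the environment for rule 4, so it stays [p].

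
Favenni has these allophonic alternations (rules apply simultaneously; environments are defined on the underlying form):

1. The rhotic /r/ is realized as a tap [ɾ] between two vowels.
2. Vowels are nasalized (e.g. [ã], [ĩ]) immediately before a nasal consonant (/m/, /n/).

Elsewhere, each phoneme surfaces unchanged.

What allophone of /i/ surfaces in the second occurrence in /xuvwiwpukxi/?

[i]

/i/ — word-final; rule 2 does not apply here → [i].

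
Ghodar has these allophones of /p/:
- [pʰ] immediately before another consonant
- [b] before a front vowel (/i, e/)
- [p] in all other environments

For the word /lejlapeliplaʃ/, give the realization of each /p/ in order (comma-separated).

Occurrence 1 (position 6): before a front vowel (/i, e/) → [b].
Occurrence 2 (position 10): immediately before another consonant → [pʰ].

[b], [pʰ]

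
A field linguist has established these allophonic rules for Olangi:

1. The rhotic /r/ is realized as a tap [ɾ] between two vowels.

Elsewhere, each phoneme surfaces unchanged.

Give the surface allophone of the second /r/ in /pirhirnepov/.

[r]

/r/ (between /i/ and /n/): rule 1 targets it, but not between two vowels → unchanged [r].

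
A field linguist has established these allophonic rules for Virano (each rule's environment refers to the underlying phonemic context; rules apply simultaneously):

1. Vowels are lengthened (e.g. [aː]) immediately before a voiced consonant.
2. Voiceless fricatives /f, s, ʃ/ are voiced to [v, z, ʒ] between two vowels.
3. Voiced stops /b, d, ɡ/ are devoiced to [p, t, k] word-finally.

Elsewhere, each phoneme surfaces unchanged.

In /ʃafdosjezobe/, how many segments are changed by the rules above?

Segments that undergo a rule: /e/ → [eː] (rule 1); /o/ → [oː] (rule 1).
All other segments surface unchanged.

2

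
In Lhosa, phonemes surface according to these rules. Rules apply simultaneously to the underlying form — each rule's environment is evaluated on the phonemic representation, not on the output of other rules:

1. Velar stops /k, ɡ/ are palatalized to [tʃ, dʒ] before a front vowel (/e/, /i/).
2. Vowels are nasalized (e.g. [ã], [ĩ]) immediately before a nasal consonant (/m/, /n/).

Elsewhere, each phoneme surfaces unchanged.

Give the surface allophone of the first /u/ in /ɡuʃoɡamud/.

[u]

/u/ (between /ɡ/ and /ʃ/) fails the environment for rule 2, so it stays [u].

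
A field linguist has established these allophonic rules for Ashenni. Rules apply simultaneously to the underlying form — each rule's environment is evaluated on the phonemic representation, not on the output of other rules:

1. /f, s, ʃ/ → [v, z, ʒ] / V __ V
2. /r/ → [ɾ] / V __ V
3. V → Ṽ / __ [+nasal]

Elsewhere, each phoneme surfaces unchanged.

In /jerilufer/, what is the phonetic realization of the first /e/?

[e]

/e/ (between /j/ and /r/) fails the environment for rule 3, so it stays [e].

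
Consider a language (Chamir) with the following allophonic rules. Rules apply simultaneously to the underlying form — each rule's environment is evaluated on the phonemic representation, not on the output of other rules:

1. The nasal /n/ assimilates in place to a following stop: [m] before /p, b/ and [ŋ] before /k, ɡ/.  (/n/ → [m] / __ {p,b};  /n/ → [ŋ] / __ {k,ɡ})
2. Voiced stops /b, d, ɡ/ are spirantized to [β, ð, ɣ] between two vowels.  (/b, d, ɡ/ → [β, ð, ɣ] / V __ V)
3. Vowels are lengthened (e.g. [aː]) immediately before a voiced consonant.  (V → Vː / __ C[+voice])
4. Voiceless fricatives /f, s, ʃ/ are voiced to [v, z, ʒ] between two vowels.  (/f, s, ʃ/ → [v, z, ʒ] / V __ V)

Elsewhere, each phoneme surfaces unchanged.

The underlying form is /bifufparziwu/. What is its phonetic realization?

[bivufpaːrziːwu]

/b/ (word-initial) is in the target of rule 2 but the environment (between two vowels) is not met → [b].
/i/ (between /b/ and /f/) fails the environment for rule 3, so it stays [i].
Rule 4 applies to /f/ (between /i/ and /u/: between two vowels) → [v].
/u/ — between /f/ and /f/; rule 3 does not apply here → [u].
/f/ (between /u/ and /p/): rule 4 targets it, but not between two vowels → unchanged [f].
/p/ (between /f/ and /a/) is unaffected → [p].
/a/ — between /p/ and /r/, before a voiced consonant — surfaces as [aː] (rule 3).
/r/ (between /a/ and /z/) is unaffected → [r].
/z/ (between /r/ and /i/) is unaffected → [z].
Rule 3 applies to /i/ (between /z/ and /w/: before a voiced consonant) → [iː].
/w/ stays [w].
/u/ (word-final) fails the environment for rule 3, so it stays [u].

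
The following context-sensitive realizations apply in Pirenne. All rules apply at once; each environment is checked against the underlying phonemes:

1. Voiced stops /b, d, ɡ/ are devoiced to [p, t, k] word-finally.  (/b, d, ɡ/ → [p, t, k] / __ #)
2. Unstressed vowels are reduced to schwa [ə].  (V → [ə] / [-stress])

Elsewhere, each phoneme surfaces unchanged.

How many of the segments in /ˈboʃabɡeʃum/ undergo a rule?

3

Segments that undergo a rule: /a/ → [ə] (rule 2); /e/ → [ə] (rule 2); /u/ → [ə] (rule 2).
All other segments surface unchanged.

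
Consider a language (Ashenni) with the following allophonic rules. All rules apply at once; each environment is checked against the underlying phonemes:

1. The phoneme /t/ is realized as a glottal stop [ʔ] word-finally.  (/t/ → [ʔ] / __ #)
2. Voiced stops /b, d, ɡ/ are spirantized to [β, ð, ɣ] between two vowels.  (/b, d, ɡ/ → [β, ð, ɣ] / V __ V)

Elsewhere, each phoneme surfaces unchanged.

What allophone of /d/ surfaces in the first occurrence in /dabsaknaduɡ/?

/d/ (word-initial): rule 2 targets it, but not between two vowels → unchanged [d].

[d]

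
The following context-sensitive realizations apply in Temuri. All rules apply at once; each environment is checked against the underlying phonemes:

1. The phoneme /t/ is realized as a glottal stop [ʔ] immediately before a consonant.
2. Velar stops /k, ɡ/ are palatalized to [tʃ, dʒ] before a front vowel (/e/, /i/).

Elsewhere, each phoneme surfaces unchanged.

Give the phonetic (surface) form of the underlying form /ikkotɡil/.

/i/ — not in any rule's target class → [i].
/k/ (between /i/ and /k/) is in the target of rule 2 but the environment (before a front vowel) is not met → [k].
/k/ (between /k/ and /o/): rule 2 targets it, but not before a front vowel → unchanged [k].
/o/ (between /k/ and /t/): no rule targets it → [o].
/t/ (between /o/ and /ɡ/): immediately before a consonant, so rule 1 applies → [ʔ].
/ɡ/ (between /t/ and /i/) occurs before a front vowel → [dʒ] by rule 2.
/i/ (between /ɡ/ and /l/): no rule targets it → [i].
/l/ — not in any rule's target class → [l].

[ikkoʔdʒil]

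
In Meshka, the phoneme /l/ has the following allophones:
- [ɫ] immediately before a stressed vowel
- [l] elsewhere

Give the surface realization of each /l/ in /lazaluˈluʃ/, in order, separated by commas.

Occurrence 1 (position 1): no conditioning environment matches → elsewhere allophone [l].
Occurrence 2 (position 5): no conditioning environment matches → elsewhere allophone [l].
Occurrence 3 (position 7): immediately before a stressed vowel → [ɫ].

[l], [l], [ɫ]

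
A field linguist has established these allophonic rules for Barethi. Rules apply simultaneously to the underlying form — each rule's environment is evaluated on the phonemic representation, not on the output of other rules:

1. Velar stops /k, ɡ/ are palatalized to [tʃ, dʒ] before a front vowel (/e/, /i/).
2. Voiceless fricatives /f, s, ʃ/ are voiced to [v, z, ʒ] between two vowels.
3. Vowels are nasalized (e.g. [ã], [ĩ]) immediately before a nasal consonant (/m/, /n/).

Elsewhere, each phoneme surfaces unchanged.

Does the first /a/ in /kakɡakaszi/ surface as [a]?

Yes

/a/ (between /k/ and /k/) fails the environment for rule 3, so it stays [a].
The actual realization is [a], which matches [a].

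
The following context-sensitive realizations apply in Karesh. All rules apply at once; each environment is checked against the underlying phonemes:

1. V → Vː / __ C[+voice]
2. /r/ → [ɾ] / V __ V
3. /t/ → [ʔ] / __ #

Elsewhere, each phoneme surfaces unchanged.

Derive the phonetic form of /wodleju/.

Rule 1 applies to /o/ (between /w/ and /d/: before a voiced consonant) → [oː].
/e/ (between /l/ and /j/): before a voiced consonant, so rule 1 applies → [eː].
/u/ (word-final) is in the target of rule 1 but the environment (before a voiced consonant) is not met → [u].

[woːdleːju]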